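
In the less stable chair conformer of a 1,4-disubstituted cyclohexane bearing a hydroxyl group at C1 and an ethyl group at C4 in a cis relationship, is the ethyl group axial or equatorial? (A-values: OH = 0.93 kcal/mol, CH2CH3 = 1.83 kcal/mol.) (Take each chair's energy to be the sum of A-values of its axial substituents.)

axial

C1 and C4 have opposite parity, so for the cis isomer the two substituents are one axial and one equatorial in each chair.
Chair I (hydroxyl axial, ethyl equatorial): E = 0.93 kcal/mol.
Chair II (hydroxyl equatorial, ethyl axial): E = 1.83 kcal/mol.
Chair II is the less stable (higher-energy) conformer, and in that chair the ethyl group is axial.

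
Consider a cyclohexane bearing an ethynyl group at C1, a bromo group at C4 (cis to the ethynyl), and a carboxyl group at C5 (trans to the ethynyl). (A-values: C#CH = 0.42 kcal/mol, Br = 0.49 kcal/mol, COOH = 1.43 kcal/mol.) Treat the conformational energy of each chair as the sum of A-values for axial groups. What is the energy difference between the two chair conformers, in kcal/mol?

1.50 kcal/mol

Chair I (ethynyl axial, bromo equatorial, carboxyl equatorial): E = 0.42 kcal/mol.
Chair II (ethynyl equatorial, bromo axial, carboxyl axial): E = 1.92 kcal/mol.
ΔE = 1.92 − 0.42 = 1.50 kcal/mol; chair I is more stable.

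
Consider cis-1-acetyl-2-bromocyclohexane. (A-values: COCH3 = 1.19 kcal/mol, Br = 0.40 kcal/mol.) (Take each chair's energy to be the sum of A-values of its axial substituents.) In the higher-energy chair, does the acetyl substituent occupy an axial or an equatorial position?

C1 and C2 have opposite parity, so for the cis isomer the two substituents are one axial and one equatorial in each chair.
Chair I (acetyl axial, bromo equatorial): E = 1.19 kcal/mol.
Chair II (acetyl equatorial, bromo axial): E = 0.40 kcal/mol.
Chair I is the less stable (higher-energy) conformer, and in that chair the acetyl group is axial.

axial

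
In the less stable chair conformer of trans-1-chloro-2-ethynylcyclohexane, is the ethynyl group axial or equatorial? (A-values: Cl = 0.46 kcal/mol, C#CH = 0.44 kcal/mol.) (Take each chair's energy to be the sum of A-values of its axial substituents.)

axial

C1 and C2 have opposite parity, so for the trans isomer the two substituents are e,e in one chair and a,a in the other.
Chair I (chloro axial, ethynyl axial): E = 0.90 kcal/mol.
Chair II (chloro equatorial, ethynyl equatorial): E = 0.00 kcal/mol.
Chair I is the less stable (higher-energy) conformer, and in that chair the ethynyl group is axial.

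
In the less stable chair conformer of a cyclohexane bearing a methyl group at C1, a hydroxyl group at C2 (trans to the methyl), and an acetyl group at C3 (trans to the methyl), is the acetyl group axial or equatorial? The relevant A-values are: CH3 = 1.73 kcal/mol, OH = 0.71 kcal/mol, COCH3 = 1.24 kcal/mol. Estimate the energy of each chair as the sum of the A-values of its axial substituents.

equatorial

Chair I (methyl axial, hydroxyl axial, acetyl equatorial): E = 2.44 kcal/mol.
Chair II (methyl equatorial, hydroxyl equatorial, acetyl axial): E = 1.24 kcal/mol.
Chair I is the less stable (higher-energy) conformer, and in that chair the acetyl group is equatorial.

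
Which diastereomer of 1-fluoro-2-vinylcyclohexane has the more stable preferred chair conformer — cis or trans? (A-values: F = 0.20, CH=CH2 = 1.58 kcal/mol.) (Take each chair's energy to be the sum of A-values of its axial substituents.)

trans

At 1,2 positions (parity opposite): cis → (a,e or e,a); trans → (e,e or a,a).
Best chair for cis: E = 0.20 kcal/mol; best chair for trans: E = 0.00 kcal/mol.
The trans isomer is lower by 0.20 kcal/mol.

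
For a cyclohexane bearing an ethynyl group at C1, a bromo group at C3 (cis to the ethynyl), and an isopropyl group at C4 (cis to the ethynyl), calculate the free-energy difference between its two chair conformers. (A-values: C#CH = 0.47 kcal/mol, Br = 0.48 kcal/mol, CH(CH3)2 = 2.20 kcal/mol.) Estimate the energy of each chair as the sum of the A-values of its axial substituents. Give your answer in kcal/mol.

Chair I (ethynyl axial, bromo axial, isopropyl equatorial): E = 0.95 kcal/mol.
Chair II (ethynyl equatorial, bromo equatorial, isopropyl axial): E = 2.20 kcal/mol.
ΔE = 2.20 − 0.95 = 1.25 kcal/mol; chair I is more stable.

1.25 kcal/mol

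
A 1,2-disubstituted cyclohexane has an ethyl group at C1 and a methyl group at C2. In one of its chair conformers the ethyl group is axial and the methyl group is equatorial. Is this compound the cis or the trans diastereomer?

cis

C1 and C2 have opposite parity, so their axial bonds point in opposite directions.
With opposite-parity carbons, two substituents on the same face are one axial and one equatorial; opposite faces give both axial or both equatorial.
Here the groups are axial/equatorial → same face → cis.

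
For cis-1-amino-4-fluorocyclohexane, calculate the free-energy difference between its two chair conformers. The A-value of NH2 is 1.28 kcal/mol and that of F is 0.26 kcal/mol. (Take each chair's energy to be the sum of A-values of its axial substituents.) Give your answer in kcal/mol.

1.02 kcal/mol

C1 and C4 have opposite parity, so for the cis isomer the two substituents are one axial and one equatorial in each chair.
Chair I (amino axial, fluoro equatorial): E = 1.28 kcal/mol.
Chair II (amino equatorial, fluoro axial): E = 0.26 kcal/mol.
ΔE = 1.28 − 0.26 = 1.02 kcal/mol; chair II is more stable.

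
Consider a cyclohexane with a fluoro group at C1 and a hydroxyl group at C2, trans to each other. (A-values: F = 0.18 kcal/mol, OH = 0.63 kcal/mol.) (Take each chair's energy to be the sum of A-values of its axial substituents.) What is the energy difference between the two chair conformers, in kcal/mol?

0.81 kcal/mol

C1 and C2 have opposite parity, so for the trans isomer the two substituents are e,e in one chair and a,a in the other.
Chair I (fluoro axial, hydroxyl axial): E = 0.81 kcal/mol.
Chair II (fluoro equatorial, hydroxyl equatorial): E = 0.00 kcal/mol.
ΔE = 0.81 − 0.00 = 0.81 kcal/mol; chair II is more stable.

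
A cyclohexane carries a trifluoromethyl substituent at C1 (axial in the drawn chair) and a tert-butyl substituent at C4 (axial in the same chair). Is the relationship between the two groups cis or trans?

trans

C1 and C4 have opposite parity, so their axial bonds point in opposite directions.
With opposite-parity carbons, two substituents on the same face are one axial and one equatorial; opposite faces give both axial or both equatorial.
Here the groups are axial/axial → opposite face → trans.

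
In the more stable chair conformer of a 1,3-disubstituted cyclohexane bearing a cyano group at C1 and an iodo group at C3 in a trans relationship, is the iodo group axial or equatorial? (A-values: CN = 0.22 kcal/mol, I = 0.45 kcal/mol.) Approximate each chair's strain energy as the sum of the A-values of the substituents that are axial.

C1 and C3 have the same parity, so for the trans isomer the two substituents are one axial and one equatorial in each chair.
Chair I (cyano axial, iodo equatorial): E = 0.22 kcal/mol.
Chair II (cyano equatorial, iodo axial): E = 0.45 kcal/mol.
Chair I is the more stable (lower-energy) conformer, and in that chair the iodo group is equatorial.

equatorial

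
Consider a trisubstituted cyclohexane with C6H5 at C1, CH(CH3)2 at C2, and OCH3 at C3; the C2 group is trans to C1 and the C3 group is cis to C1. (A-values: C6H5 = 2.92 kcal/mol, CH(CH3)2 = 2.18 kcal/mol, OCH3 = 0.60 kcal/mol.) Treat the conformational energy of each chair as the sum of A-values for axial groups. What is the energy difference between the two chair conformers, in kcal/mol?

5.70 kcal/mol

Chair I (phenyl axial, isopropyl axial, methoxy axial): E = 5.70 kcal/mol.
Chair II (phenyl equatorial, isopropyl equatorial, methoxy equatorial): E = 0.00 kcal/mol.
ΔE = 5.70 − 0.00 = 5.70 kcal/mol; chair II is more stable.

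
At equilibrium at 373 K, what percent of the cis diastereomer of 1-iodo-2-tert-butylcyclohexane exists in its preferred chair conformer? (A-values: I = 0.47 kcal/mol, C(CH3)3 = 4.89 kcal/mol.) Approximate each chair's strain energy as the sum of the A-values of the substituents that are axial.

C1 and C2 have opposite parity, so for the cis isomer the two substituents are one axial and one equatorial in each chair.
Chair I (iodo axial, tert-butyl equatorial): E = 0.47 kcal/mol; chair II (iodo equatorial, tert-butyl axial): E = 4.89 kcal/mol.
ΔG = 4.42 kcal/mol between the two chairs.
K = exp(ΔG/RT) with R = 1.987×10⁻³ kcal mol⁻¹ K⁻¹ and T = 373 K gives K ≈ 389.
Fraction in the lower-energy chair = K/(K+1) = 99.7%.

99.7%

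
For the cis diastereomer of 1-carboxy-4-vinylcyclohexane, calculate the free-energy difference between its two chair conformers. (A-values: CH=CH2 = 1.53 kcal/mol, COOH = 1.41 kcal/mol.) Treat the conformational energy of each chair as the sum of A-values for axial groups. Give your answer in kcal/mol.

0.12 kcal/mol

C1 and C4 have opposite parity, so for the cis isomer the two substituents are one axial and one equatorial in each chair.
Chair I (vinyl axial, carboxyl equatorial): E = 1.53 kcal/mol.
Chair II (vinyl equatorial, carboxyl axial): E = 1.41 kcal/mol.
ΔE = 1.53 − 1.41 = 0.12 kcal/mol; chair II is more stable.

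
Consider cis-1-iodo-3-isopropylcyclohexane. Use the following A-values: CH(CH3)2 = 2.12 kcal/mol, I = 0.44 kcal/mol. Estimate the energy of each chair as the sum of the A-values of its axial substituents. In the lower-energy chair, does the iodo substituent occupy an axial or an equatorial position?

equatorial

C1 and C3 have the same parity, so for the cis isomer the two substituents are e,e in one chair and a,a in the other.
Chair I (isopropyl axial, iodo axial): E = 2.56 kcal/mol.
Chair II (isopropyl equatorial, iodo equatorial): E = 0.00 kcal/mol.
Chair II is the more stable (lower-energy) conformer, and in that chair the iodo group is equatorial.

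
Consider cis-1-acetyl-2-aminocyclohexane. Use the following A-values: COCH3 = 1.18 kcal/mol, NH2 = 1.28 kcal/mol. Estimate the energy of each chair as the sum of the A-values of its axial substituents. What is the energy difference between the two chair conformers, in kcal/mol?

0.10 kcal/mol

C1 and C2 have opposite parity, so for the cis isomer the two substituents are one axial and one equatorial in each chair.
Chair I (acetyl axial, amino equatorial): E = 1.18 kcal/mol.
Chair II (acetyl equatorial, amino axial): E = 1.28 kcal/mol.
ΔE = 1.28 − 1.18 = 0.10 kcal/mol; chair I is more stable.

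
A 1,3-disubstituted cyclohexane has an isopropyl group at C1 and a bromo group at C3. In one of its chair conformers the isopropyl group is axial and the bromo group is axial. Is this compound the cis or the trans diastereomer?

cis

C1 and C3 have the same parity, so their axial bonds point in the same direction.
With same-parity carbons, two substituents on the same face are both axial or both equatorial; opposite faces give one of each.
Here the groups are axial/axial → same face → cis.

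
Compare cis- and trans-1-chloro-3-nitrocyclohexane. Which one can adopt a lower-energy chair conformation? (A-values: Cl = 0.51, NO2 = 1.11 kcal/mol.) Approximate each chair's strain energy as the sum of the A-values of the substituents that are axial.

cis

At 1,3 positions (parity same): cis → (e,e or a,a); trans → (a,e or e,a).
Best chair for cis: E = 0.00 kcal/mol; best chair for trans: E = 0.51 kcal/mol.
The cis isomer is lower by 0.51 kcal/mol.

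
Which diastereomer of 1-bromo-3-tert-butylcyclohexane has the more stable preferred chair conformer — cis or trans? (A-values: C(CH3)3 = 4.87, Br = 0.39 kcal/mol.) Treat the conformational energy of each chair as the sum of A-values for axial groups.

cis

At 1,3 positions (parity same): cis → (e,e or a,a); trans → (a,e or e,a).
Best chair for cis: E = 0.00 kcal/mol; best chair for trans: E = 0.39 kcal/mol.
The cis isomer is lower by 0.39 kcal/mol.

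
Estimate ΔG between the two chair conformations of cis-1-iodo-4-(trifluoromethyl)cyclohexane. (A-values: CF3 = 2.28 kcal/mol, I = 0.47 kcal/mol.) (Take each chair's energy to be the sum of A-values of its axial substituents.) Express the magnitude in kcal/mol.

C1 and C4 have opposite parity, so for the cis isomer the two substituents are one axial and one equatorial in each chair.
Chair I (trifluoromethyl axial, iodo equatorial): E = 2.28 kcal/mol.
Chair II (trifluoromethyl equatorial, iodo axial): E = 0.47 kcal/mol.
ΔE = 2.28 − 0.47 = 1.81 kcal/mol; chair II is more stable.

1.81 kcal/mol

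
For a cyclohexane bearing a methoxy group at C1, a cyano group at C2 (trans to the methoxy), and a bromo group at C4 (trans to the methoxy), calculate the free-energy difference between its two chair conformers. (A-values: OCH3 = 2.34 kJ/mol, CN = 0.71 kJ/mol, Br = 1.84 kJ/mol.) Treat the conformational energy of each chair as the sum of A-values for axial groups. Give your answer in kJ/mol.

4.89 kJ/mol

Chair I (methoxy axial, cyano axial, bromo axial): E = 4.89 kJ/mol.
Chair II (methoxy equatorial, cyano equatorial, bromo equatorial): E = 0.00 kJ/mol.
ΔE = 4.89 − 0.00 = 4.89 kJ/mol; chair II is more stable.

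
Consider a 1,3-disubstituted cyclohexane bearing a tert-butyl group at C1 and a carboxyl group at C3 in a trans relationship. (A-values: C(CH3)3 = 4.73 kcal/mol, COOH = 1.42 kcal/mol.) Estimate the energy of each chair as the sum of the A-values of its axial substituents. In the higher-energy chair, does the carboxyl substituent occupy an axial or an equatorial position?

equatorial

C1 and C3 have the same parity, so for the trans isomer the two substituents are one axial and one equatorial in each chair.
Chair I (tert-butyl axial, carboxyl equatorial): E = 4.73 kcal/mol.
Chair II (tert-butyl equatorial, carboxyl axial): E = 1.42 kcal/mol.
Chair I is the less stable (higher-energy) conformer, and in that chair the carboxyl group is equatorial.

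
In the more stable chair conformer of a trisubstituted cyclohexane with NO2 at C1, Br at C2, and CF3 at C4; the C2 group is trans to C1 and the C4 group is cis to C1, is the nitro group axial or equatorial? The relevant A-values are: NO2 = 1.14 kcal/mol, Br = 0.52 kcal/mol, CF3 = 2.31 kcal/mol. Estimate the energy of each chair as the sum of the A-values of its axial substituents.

Chair I (nitro axial, bromo axial, trifluoromethyl equatorial): E = 1.66 kcal/mol.
Chair II (nitro equatorial, bromo equatorial, trifluoromethyl axial): E = 2.31 kcal/mol.
Chair I is the more stable (lower-energy) conformer, and in that chair the nitro group is axial.

axial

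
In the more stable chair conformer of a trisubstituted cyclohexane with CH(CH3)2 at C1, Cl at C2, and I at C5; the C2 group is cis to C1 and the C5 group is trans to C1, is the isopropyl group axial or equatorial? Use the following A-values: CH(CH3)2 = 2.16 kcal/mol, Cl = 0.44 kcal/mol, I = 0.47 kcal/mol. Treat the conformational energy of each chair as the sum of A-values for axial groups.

equatorial

Chair I (isopropyl axial, chloro equatorial, iodo equatorial): E = 2.16 kcal/mol.
Chair II (isopropyl equatorial, chloro axial, iodo axial): E = 0.91 kcal/mol.
Chair II is the more stable (lower-energy) conformer, and in that chair the isopropyl group is equatorial.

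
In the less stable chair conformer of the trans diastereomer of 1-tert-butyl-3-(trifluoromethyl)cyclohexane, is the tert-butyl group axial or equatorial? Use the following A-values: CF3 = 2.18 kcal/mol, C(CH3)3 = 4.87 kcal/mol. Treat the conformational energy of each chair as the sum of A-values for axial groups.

axial

C1 and C3 have the same parity, so for the trans isomer the two substituents are one axial and one equatorial in each chair.
Chair I (trifluoromethyl axial, tert-butyl equatorial): E = 2.18 kcal/mol.
Chair II (trifluoromethyl equatorial, tert-butyl axial): E = 4.87 kcal/mol.
Chair II is the less stable (higher-energy) conformer, and in that chair the tert-butyl group is axial.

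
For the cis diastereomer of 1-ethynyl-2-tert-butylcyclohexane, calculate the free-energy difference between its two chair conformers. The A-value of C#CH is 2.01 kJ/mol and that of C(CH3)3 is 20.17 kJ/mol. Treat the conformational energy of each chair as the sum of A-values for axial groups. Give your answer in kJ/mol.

18.16 kJ/mol

C1 and C2 have opposite parity, so for the cis isomer the two substituents are one axial and one equatorial in each chair.
Chair I (ethynyl axial, tert-butyl equatorial): E = 2.01 kJ/mol.
Chair II (ethynyl equatorial, tert-butyl axial): E = 20.17 kJ/mol.
ΔE = 20.17 − 2.01 = 18.16 kJ/mol; chair I is more stable.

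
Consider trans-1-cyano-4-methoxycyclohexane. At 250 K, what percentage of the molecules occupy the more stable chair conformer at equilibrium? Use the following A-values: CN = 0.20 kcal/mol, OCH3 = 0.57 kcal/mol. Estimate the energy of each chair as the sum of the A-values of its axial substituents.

C1 and C4 have opposite parity, so for the trans isomer the two substituents are e,e in one chair and a,a in the other.
Chair I (cyano axial, methoxy axial): E = 0.77 kcal/mol; chair II (cyano equatorial, methoxy equatorial): E = 0.00 kcal/mol.
ΔG = 0.77 kcal/mol between the two chairs.
K = exp(ΔG/RT) with R = 1.987×10⁻³ kcal mol⁻¹ K⁻¹ and T = 250 K gives K ≈ 4.71.
Fraction in the lower-energy chair = K/(K+1) = 82.5%.

82.5%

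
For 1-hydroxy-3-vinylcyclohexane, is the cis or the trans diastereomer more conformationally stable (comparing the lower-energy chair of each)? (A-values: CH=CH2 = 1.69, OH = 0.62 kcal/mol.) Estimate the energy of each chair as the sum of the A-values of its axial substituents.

cis

At 1,3 positions (parity same): cis → (e,e or a,a); trans → (a,e or e,a).
Best chair for cis: E = 0.00 kcal/mol; best chair for trans: E = 0.62 kcal/mol.
The cis isomer is lower by 0.62 kcal/mol.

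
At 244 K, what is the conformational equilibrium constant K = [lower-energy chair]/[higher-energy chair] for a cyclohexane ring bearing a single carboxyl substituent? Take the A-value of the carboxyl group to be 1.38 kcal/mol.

One chair has the carboxyl group axial (E = 1.38 kcal/mol) and the other has it equatorial (E = 0).
ΔG = 1.38 kcal/mol between the two chairs.
K = exp(ΔG/RT) with R = 1.987×10⁻³ kcal mol⁻¹ K⁻¹ and T = 244 K gives K ≈ 17.2.

K ≈ 17.2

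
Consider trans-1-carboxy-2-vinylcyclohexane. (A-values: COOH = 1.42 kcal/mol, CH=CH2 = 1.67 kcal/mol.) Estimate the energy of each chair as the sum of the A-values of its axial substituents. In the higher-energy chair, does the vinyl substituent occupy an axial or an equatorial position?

axial

C1 and C2 have opposite parity, so for the trans isomer the two substituents are e,e in one chair and a,a in the other.
Chair I (carboxyl axial, vinyl axial): E = 3.09 kcal/mol.
Chair II (carboxyl equatorial, vinyl equatorial): E = 0.00 kcal/mol.
Chair I is the less stable (higher-energy) conformer, and in that chair the vinyl group is axial.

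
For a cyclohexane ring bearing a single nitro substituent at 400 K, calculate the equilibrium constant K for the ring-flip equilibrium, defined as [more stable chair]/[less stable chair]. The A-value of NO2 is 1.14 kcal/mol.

One chair has the nitro group axial (E = 1.14 kcal/mol) and the other has it equatorial (E = 0).
ΔG = 1.14 kcal/mol between the two chairs.
K = exp(ΔG/RT) with R = 1.987×10⁻³ kcal mol⁻¹ K⁻¹ and T = 400 K gives K ≈ 4.2.

K ≈ 4.20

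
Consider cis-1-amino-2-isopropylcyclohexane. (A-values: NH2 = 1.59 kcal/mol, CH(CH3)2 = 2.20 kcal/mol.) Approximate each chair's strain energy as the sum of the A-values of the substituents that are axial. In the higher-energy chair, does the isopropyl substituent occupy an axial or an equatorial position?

axial

C1 and C2 have opposite parity, so for the cis isomer the two substituents are one axial and one equatorial in each chair.
Chair I (amino axial, isopropyl equatorial): E = 1.59 kcal/mol.
Chair II (amino equatorial, isopropyl axial): E = 2.20 kcal/mol.
Chair II is the less stable (higher-energy) conformer, and in that chair the isopropyl group is axial.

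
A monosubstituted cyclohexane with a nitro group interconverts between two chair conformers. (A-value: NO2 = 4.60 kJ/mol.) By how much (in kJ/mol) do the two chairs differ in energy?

A monosubstituted cyclohexane has one chair with the nitro group axial (E = A = 4.60 kJ/mol) and one with it equatorial (E = 0).
ΔE = 4.60 − 0 = 4.60 kJ/mol.

4.60 kJ/mol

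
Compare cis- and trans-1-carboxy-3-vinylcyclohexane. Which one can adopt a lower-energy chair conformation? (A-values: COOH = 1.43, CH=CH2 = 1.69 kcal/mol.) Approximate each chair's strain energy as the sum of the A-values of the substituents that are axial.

cis

At 1,3 positions (parity same): cis → (e,e or a,a); trans → (a,e or e,a).
Best chair for cis: E = 0.00 kcal/mol; best chair for trans: E = 1.43 kcal/mol.
The cis isomer is lower by 1.43 kcal/mol.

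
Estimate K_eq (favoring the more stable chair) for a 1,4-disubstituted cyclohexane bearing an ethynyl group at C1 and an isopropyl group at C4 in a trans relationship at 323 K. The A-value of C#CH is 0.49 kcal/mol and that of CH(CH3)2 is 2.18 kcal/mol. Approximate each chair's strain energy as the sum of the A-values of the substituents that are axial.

C1 and C4 have opposite parity, so for the trans isomer the two substituents are e,e in one chair and a,a in the other.
Chair I (ethynyl axial, isopropyl axial): E = 2.67 kcal/mol; chair II (ethynyl equatorial, isopropyl equatorial): E = 0.00 kcal/mol.
ΔG = 2.67 kcal/mol between the two chairs.
K = exp(ΔG/RT) with R = 1.987×10⁻³ kcal mol⁻¹ K⁻¹ and T = 323 K gives K ≈ 64.1.

K ≈ 64.1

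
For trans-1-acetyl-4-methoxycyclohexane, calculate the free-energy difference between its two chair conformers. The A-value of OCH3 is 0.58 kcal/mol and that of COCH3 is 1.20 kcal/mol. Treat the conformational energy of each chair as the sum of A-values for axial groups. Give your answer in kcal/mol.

C1 and C4 have opposite parity, so for the trans isomer the two substituents are e,e in one chair and a,a in the other.
Chair I (methoxy axial, acetyl axial): E = 1.78 kcal/mol.
Chair II (methoxy equatorial, acetyl equatorial): E = 0.00 kcal/mol.
ΔE = 1.78 − 0.00 = 1.78 kcal/mol; chair II is more stable.

1.78 kcal/mol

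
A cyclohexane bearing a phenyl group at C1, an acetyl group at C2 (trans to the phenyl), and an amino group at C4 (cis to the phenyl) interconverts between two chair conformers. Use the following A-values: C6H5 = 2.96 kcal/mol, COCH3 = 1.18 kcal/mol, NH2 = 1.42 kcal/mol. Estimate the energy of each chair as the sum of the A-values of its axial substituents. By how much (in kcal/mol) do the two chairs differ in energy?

Chair I (phenyl axial, acetyl axial, amino equatorial): E = 4.14 kcal/mol.
Chair II (phenyl equatorial, acetyl equatorial, amino axial): E = 1.42 kcal/mol.
ΔE = 4.14 − 1.42 = 2.72 kcal/mol; chair II is more stable.

2.72 kcal/mol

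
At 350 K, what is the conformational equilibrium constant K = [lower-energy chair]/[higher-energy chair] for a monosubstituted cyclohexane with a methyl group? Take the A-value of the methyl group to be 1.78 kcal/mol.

K ≈ 12.9

One chair has the methyl group axial (E = 1.78 kcal/mol) and the other has it equatorial (E = 0).
ΔG = 1.78 kcal/mol between the two chairs.
K = exp(ΔG/RT) with R = 1.987×10⁻³ kcal mol⁻¹ K⁻¹ and T = 350 K gives K ≈ 12.9.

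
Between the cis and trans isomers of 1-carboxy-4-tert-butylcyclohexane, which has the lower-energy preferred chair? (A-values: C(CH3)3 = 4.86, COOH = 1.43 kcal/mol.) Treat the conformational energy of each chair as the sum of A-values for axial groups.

At 1,4 positions (parity opposite): cis → (a,e or e,a); trans → (e,e or a,a).
Best chair for cis: E = 1.43 kcal/mol; best chair for trans: E = 0.00 kcal/mol.
The trans isomer is lower by 1.43 kcal/mol.

trans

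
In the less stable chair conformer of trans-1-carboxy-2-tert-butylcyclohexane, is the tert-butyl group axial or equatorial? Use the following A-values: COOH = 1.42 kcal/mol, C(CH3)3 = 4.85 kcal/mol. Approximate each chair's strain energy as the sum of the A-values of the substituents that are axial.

axial

C1 and C2 have opposite parity, so for the trans isomer the two substituents are e,e in one chair and a,a in the other.
Chair I (carboxyl axial, tert-butyl axial): E = 6.27 kcal/mol.
Chair II (carboxyl equatorial, tert-butyl equatorial): E = 0.00 kcal/mol.
Chair I is the less stable (higher-energy) conformer, and in that chair the tert-butyl group is axial.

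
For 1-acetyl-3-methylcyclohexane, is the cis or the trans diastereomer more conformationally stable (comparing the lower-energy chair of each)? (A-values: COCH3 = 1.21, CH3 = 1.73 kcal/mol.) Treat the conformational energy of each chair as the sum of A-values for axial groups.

At 1,3 positions (parity same): cis → (e,e or a,a); trans → (a,e or e,a).
Best chair for cis: E = 0.00 kcal/mol; best chair for trans: E = 1.21 kcal/mol.
The cis isomer is lower by 1.21 kcal/mol.

cis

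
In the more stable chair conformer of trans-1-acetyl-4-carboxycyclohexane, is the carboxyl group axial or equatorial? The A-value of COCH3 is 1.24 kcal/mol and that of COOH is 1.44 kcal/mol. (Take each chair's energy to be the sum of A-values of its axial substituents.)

equatorial

C1 and C4 have opposite parity, so for the trans isomer the two substituents are e,e in one chair and a,a in the other.
Chair I (acetyl axial, carboxyl axial): E = 2.68 kcal/mol.
Chair II (acetyl equatorial, carboxyl equatorial): E = 0.00 kcal/mol.
Chair II is the more stable (lower-energy) conformer, and in that chair the carboxyl group is equatorial.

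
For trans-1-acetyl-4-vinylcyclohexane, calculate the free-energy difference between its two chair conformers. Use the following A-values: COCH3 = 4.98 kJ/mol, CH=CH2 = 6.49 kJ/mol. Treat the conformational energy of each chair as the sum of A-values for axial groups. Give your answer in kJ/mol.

11.47 kJ/mol

C1 and C4 have opposite parity, so for the trans isomer the two substituents are e,e in one chair and a,a in the other.
Chair I (acetyl axial, vinyl axial): E = 11.47 kJ/mol.
Chair II (acetyl equatorial, vinyl equatorial): E = 0.00 kJ/mol.
ΔE = 11.47 − 0.00 = 11.47 kJ/mol; chair II is more stable.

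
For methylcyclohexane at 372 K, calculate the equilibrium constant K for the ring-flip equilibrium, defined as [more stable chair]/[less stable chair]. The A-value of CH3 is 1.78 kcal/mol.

One chair has the methyl group axial (E = 1.78 kcal/mol) and the other has it equatorial (E = 0).
ΔG = 1.78 kcal/mol between the two chairs.
K = exp(ΔG/RT) with R = 1.987×10⁻³ kcal mol⁻¹ K⁻¹ and T = 372 K gives K ≈ 11.1.

K ≈ 11.1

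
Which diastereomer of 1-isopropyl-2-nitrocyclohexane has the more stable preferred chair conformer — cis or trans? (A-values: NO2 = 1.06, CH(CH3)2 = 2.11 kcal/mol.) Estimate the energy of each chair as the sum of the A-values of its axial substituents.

trans

At 1,2 positions (parity opposite): cis → (a,e or e,a); trans → (e,e or a,a).
Best chair for cis: E = 1.06 kcal/mol; best chair for trans: E = 0.00 kcal/mol.
The trans isomer is lower by 1.06 kcal/mol.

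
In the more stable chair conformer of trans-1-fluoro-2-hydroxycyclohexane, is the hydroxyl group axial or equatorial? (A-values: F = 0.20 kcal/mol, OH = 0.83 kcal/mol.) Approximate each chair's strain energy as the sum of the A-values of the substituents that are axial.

C1 and C2 have opposite parity, so for the trans isomer the two substituents are e,e in one chair and a,a in the other.
Chair I (fluoro axial, hydroxyl axial): E = 1.03 kcal/mol.
Chair II (fluoro equatorial, hydroxyl equatorial): E = 0.00 kcal/mol.
Chair II is the more stable (lower-energy) conformer, and in that chair the hydroxyl group is equatorial.

equatorial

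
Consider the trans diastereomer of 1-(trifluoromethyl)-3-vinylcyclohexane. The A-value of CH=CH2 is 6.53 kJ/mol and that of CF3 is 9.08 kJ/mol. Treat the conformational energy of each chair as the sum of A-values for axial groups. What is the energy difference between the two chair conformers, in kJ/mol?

C1 and C3 have the same parity, so for the trans isomer the two substituents are one axial and one equatorial in each chair.
Chair I (vinyl axial, trifluoromethyl equatorial): E = 6.53 kJ/mol.
Chair II (vinyl equatorial, trifluoromethyl axial): E = 9.08 kJ/mol.
ΔE = 9.08 − 6.53 = 2.55 kJ/mol; chair I is more stable.

2.55 kJ/mol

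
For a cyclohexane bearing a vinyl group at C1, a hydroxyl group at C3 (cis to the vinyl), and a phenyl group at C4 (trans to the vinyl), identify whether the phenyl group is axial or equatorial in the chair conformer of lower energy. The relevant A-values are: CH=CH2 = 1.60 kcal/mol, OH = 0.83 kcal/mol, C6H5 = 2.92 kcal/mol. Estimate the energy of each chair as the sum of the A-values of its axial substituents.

equatorial

Chair I (vinyl axial, hydroxyl axial, phenyl axial): E = 5.35 kcal/mol.
Chair II (vinyl equatorial, hydroxyl equatorial, phenyl equatorial): E = 0.00 kcal/mol.
Chair II is the more stable (lower-energy) conformer, and in that chair the phenyl group is equatorial.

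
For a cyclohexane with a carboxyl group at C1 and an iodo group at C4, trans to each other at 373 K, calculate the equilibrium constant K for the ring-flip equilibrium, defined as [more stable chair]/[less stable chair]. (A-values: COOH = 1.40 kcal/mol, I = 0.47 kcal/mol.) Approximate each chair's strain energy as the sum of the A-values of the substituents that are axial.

K ≈ 12.5

C1 and C4 have opposite parity, so for the trans isomer the two substituents are e,e in one chair and a,a in the other.
Chair I (carboxyl axial, iodo axial): E = 1.87 kcal/mol; chair II (carboxyl equatorial, iodo equatorial): E = 0.00 kcal/mol.
ΔG = 1.87 kcal/mol between the two chairs.
K = exp(ΔG/RT) with R = 1.987×10⁻³ kcal mol⁻¹ K⁻¹ and T = 373 K gives K ≈ 12.5.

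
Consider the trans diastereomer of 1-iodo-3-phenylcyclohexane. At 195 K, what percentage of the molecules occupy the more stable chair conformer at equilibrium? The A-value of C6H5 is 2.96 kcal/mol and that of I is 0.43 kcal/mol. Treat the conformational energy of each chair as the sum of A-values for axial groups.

99.9%

C1 and C3 have the same parity, so for the trans isomer the two substituents are one axial and one equatorial in each chair.
Chair I (phenyl axial, iodo equatorial): E = 2.96 kcal/mol; chair II (phenyl equatorial, iodo axial): E = 0.43 kcal/mol.
ΔG = 2.53 kcal/mol between the two chairs.
K = exp(ΔG/RT) with R = 1.987×10⁻³ kcal mol⁻¹ K⁻¹ and T = 195 K gives K ≈ 685.
Fraction in the lower-energy chair = K/(K+1) = 99.9%.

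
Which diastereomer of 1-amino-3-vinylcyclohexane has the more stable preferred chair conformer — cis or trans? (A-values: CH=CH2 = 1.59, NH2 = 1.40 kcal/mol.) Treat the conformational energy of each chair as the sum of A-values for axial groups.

cis

At 1,3 positions (parity same): cis → (e,e or a,a); trans → (a,e or e,a).
Best chair for cis: E = 0.00 kcal/mol; best chair for trans: E = 1.40 kcal/mol.
The cis isomer is lower by 1.40 kcal/mol.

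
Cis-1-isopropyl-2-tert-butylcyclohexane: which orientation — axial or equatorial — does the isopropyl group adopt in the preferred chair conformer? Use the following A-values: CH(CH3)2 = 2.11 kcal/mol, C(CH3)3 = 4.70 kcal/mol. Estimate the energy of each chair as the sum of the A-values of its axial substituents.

axial

C1 and C2 have opposite parity, so for the cis isomer the two substituents are one axial and one equatorial in each chair.
Chair I (isopropyl axial, tert-butyl equatorial): E = 2.11 kcal/mol.
Chair II (isopropyl equatorial, tert-butyl axial): E = 4.70 kcal/mol.
Chair I is the more stable (lower-energy) conformer, and in that chair the isopropyl group is axial.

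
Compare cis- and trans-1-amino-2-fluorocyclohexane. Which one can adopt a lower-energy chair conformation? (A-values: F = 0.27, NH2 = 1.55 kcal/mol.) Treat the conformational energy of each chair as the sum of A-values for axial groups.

At 1,2 positions (parity opposite): cis → (a,e or e,a); trans → (e,e or a,a).
Best chair for cis: E = 0.27 kcal/mol; best chair for trans: E = 0.00 kcal/mol.
The trans isomer is lower by 0.27 kcal/mol.

trans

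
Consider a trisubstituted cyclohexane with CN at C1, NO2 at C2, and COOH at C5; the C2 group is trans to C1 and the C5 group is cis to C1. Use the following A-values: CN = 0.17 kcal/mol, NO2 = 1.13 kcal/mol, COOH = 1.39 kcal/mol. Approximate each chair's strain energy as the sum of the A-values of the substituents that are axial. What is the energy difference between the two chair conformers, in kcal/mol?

2.69 kcal/mol

Chair I (cyano axial, nitro axial, carboxyl axial): E = 2.69 kcal/mol.
Chair II (cyano equatorial, nitro equatorial, carboxyl equatorial): E = 0.00 kcal/mol.
ΔE = 2.69 − 0.00 = 2.69 kcal/mol; chair II is more stable.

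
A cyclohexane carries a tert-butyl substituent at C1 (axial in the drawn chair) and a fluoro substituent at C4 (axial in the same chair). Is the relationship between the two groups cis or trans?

C1 and C4 have opposite parity, so their axial bonds point in opposite directions.
With opposite-parity carbons, two substituents on the same face are one axial and one equatorial; opposite faces give both axial or both equatorial.
Here the groups are axial/axial → opposite face → trans.

trans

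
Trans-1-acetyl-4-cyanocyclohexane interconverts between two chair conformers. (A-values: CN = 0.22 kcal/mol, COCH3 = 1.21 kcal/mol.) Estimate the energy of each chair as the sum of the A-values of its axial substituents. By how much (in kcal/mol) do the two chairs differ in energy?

1.43 kcal/mol

C1 and C4 have opposite parity, so for the trans isomer the two substituents are e,e in one chair and a,a in the other.
Chair I (cyano axial, acetyl axial): E = 1.43 kcal/mol.
Chair II (cyano equatorial, acetyl equatorial): E = 0.00 kcal/mol.
ΔE = 1.43 − 0.00 = 1.43 kcal/mol; chair II is more stable.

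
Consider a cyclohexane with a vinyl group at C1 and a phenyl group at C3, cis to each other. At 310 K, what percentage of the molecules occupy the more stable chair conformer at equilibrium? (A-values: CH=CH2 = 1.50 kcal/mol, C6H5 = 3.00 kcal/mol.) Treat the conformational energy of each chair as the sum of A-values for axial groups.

99.9%

C1 and C3 have the same parity, so for the cis isomer the two substituents are e,e in one chair and a,a in the other.
Chair I (vinyl axial, phenyl axial): E = 4.50 kcal/mol; chair II (vinyl equatorial, phenyl equatorial): E = 0.00 kcal/mol.
ΔG = 4.50 kcal/mol between the two chairs.
K = exp(ΔG/RT) with R = 1.987×10⁻³ kcal mol⁻¹ K⁻¹ and T = 310 K gives K ≈ 1.49e+03.
Fraction in the lower-energy chair = K/(K+1) = 99.9%.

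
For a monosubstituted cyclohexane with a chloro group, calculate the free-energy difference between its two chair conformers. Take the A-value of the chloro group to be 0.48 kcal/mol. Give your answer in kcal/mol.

0.48 kcal/mol

A monosubstituted cyclohexane has one chair with the chloro group axial (E = A = 0.48 kcal/mol) and one with it equatorial (E = 0).
ΔE = 0.48 − 0 = 0.48 kcal/mol.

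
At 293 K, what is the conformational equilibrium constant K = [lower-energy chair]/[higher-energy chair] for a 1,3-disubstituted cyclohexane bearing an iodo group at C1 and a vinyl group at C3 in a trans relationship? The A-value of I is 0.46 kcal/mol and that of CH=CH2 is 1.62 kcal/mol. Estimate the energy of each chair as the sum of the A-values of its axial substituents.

C1 and C3 have the same parity, so for the trans isomer the two substituents are one axial and one equatorial in each chair.
Chair I (iodo axial, vinyl equatorial): E = 0.46 kcal/mol; chair II (iodo equatorial, vinyl axial): E = 1.62 kcal/mol.
ΔG = 1.16 kcal/mol between the two chairs.
K = exp(ΔG/RT) with R = 1.987×10⁻³ kcal mol⁻¹ K⁻¹ and T = 293 K gives K ≈ 7.33.

K ≈ 7.33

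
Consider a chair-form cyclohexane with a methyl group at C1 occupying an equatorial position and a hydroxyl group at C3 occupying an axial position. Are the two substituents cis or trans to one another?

C1 and C3 have the same parity, so their axial bonds point in the same direction.
With same-parity carbons, two substituents on the same face are both axial or both equatorial; opposite faces give one of each.
Here the groups are equatorial/axial → opposite face → trans.

trans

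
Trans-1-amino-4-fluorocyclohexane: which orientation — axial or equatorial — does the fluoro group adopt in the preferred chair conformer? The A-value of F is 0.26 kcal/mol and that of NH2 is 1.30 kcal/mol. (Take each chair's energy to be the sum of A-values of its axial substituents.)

C1 and C4 have opposite parity, so for the trans isomer the two substituents are e,e in one chair and a,a in the other.
Chair I (fluoro axial, amino axial): E = 1.56 kcal/mol.
Chair II (fluoro equatorial, amino equatorial): E = 0.00 kcal/mol.
Chair II is the more stable (lower-energy) conformer, and in that chair the fluoro group is equatorial.

equatorial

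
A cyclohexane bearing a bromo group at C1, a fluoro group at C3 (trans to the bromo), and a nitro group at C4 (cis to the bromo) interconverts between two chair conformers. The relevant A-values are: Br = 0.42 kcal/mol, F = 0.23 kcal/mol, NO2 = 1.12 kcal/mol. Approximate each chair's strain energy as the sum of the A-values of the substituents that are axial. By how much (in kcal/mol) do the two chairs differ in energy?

0.93 kcal/mol

Chair I (bromo axial, fluoro equatorial, nitro equatorial): E = 0.42 kcal/mol.
Chair II (bromo equatorial, fluoro axial, nitro axial): E = 1.35 kcal/mol.
ΔE = 1.35 − 0.42 = 0.93 kcal/mol; chair I is more stable.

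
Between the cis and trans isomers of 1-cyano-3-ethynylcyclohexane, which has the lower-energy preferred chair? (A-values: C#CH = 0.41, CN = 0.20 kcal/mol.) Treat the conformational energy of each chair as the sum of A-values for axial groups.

At 1,3 positions (parity same): cis → (e,e or a,a); trans → (a,e or e,a).
Best chair for cis: E = 0.00 kcal/mol; best chair for trans: E = 0.20 kcal/mol.
The cis isomer is lower by 0.20 kcal/mol.

cis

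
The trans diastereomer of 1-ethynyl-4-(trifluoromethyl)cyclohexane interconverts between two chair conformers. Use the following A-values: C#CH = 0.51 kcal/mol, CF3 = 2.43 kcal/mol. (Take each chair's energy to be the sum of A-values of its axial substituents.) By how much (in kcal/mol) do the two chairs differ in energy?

C1 and C4 have opposite parity, so for the trans isomer the two substituents are e,e in one chair and a,a in the other.
Chair I (ethynyl axial, trifluoromethyl axial): E = 2.94 kcal/mol.
Chair II (ethynyl equatorial, trifluoromethyl equatorial): E = 0.00 kcal/mol.
ΔE = 2.94 − 0.00 = 2.94 kcal/mol; chair II is more stable.

2.94 kcal/mol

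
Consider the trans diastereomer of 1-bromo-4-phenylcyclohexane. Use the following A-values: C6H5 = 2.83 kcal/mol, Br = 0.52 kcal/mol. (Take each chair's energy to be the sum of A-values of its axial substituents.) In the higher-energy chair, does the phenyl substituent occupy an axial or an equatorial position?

axial

C1 and C4 have opposite parity, so for the trans isomer the two substituents are e,e in one chair and a,a in the other.
Chair I (phenyl axial, bromo axial): E = 3.35 kcal/mol.
Chair II (phenyl equatorial, bromo equatorial): E = 0.00 kcal/mol.
Chair I is the less stable (higher-energy) conformer, and in that chair the phenyl group is axial.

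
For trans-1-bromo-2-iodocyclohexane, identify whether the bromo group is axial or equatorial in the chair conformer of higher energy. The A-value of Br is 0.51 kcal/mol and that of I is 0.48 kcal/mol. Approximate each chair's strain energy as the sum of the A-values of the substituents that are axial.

C1 and C2 have opposite parity, so for the trans isomer the two substituents are e,e in one chair and a,a in the other.
Chair I (bromo axial, iodo axial): E = 0.99 kcal/mol.
Chair II (bromo equatorial, iodo equatorial): E = 0.00 kcal/mol.
Chair I is the less stable (higher-energy) conformer, and in that chair the bromo group is axial.

axial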